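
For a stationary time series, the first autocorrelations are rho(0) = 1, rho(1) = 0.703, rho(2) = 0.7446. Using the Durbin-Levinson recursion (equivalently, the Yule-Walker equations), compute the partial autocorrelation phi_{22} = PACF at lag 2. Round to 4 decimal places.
\phi_{22} = 0.4950

The PACF at lag k is phi_{kk}, the last component of the solution
to the Yule-Walker system G_k phi = r_k where
  (G_k)_{ij} = rho(|i - j|), (r_k)_i = rho(i), i,j = 1..k.
Equivalently, Durbin-Levinson gives phi_{kk} iteratively:
  phi_{11} = rho(1)
  phi_{kk} = [rho(k) - sum_{j=1..k-1} phi_{k-1,j} rho(k-j)]
            / [1 - sum_{j=1..k-1} phi_{k-1,j} rho(j)],
  phi_{k,j} = phi_{k-1,j} - phi_{kk} phi_{k-1,k-j},  j = 1..k-1.
Step k = 1:
  phi_11 = rho(1) = 0.703.
Step k = 2:
  phi_22 = [rho(2) - phi_11 rho(1)] / [1 - phi_11 rho(1)] = [0.7446 - (0.703)(0.703)] / [1 - (0.703)(0.703)]
         = 0.250391 / 0.505791 = 0.495.
Therefore phi_{22} = 0.4950.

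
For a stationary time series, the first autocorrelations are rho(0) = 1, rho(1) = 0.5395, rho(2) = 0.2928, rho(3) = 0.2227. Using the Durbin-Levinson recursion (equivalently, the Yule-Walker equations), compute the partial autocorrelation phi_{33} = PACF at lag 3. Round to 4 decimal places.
\phi_{33} = 0.0900

The PACF at lag k is phi_{kk}, the last component of the solution
to the Yule-Walker system G_k phi = r_k where
  (G_k)_{ij} = rho(|i - j|), (r_k)_i = rho(i), i,j = 1..k.
Equivalently, Durbin-Levinson gives phi_{kk} iteratively:
  phi_{11} = rho(1)
  phi_{kk} = [rho(k) - sum_{j=1..k-1} phi_{k-1,j} rho(k-j)]
            / [1 - sum_{j=1..k-1} phi_{k-1,j} rho(j)],
  phi_{k,j} = phi_{k-1,j} - phi_{kk} phi_{k-1,k-j},  j = 1..k-1.
Step k = 1:
  phi_11 = rho(1) = 0.5395.
Step k = 2:
  phi_22 = [rho(2) - phi_11 rho(1)] / [1 - phi_11 rho(1)] = [0.2928 - (0.5395)(0.5395)] / [1 - (0.5395)(0.5395)]
         = 0.00173975 / 0.70893975 = 0.002454.
  Update: phi_21 = phi_11 - phi_22 phi_11 = 0.5395 - (0.002454)(0.5395) = 0.538176.
Step k = 3:
  phi_33 = [rho(3) - phi_21 rho(2) - phi_22 rho(1)] / [1 - phi_21 rho(1) - phi_22 rho(2)]
    numerator   = 0.2227 - (0.538176)(0.2928) - (0.002454)(0.5395) = 0.06379811
    denominator = 1 - (0.538176)(0.5395) - (0.002454)(0.2928) = 0.70893548
  phi_33 = 0.06379811 / 0.70893548 = 0.09.
Therefore phi_{33} = 0.0900.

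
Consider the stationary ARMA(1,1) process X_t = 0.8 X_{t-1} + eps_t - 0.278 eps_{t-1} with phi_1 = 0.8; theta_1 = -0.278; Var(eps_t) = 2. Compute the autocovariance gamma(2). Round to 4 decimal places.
\gamma(2) = 1.8040

Multiply the model equation by X_{t-k} and take expectations. With theta_0 = psi_0 = 1 and psi_j the MA(infinity) weights, this gives
  gamma(k) - sum_i phi_i gamma(k-i) = c_k,
  c_k = sigma^2 * sum_{j=k..q} theta_j psi_{j-k}   (c_k = 0 for k > q),
using gamma(-m) = gamma(m).
psi-weights needed (psi_j = theta_j + sum_i phi_i psi_{j-i}):
  psi_1 = theta_1 + phi_1 = -0.278 + (0.8) = 0.522
Right-hand sides:
  c_0 = sigma^2 (1 + theta_1 psi_1) = 2 * (1 + (-0.278)(0.522)) = 2 * 0.854884 = 1.709768
  c_1 = sigma^2 theta_1 = 2 * (-0.278) = -0.556
  c_2 = 0
Equations for k = 0 and k = 1 (AR order 1):
  gamma(0) = phi_1 gamma(1) + c_0
  gamma(1) = phi_1 gamma(0) + c_1
Substituting the second into the first: gamma(0) (1 - phi_1^2) = c_0 + phi_1 c_1, so
  gamma(0) = (c_0 + phi_1 c_1) / (1 - phi_1^2) = (1.709768 + (0.8)(-0.556)) / (1 - (0.8)^2) = 1.264968 / 0.36 = 3.5138.
  gamma(1) = phi_1 gamma(0) + c_1 = (0.8)(3.5138) + (-0.556) = 2.25504.
For k = 2 (> q): gamma(2) = phi_1 gamma(1) = (0.8)(2.25504) = 1.804032.
Therefore gamma(2) = 1.8040 (to 4 decimal places).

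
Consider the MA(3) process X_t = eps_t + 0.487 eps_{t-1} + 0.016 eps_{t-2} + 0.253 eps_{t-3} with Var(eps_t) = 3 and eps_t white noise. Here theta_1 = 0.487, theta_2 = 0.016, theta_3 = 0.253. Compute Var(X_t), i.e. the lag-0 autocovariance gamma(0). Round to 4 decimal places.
\gamma(0) = 3.9043

For an MA(q) process X_t = eps_t + sum_i theta_i eps_{t-i} with
Var(eps_t) = sigma^2, the variance is
  gamma(0) = sigma^2 * (1 + sum_i theta_i^2).
  sum_i theta_i^2 = (0.487)^2 + (0.016)^2 + (0.253)^2 = 0.237169 + 0.000256 + 0.064009 = 0.301434.
  gamma(0) = 3 * (1 + 0.301434) = 3 * 1.301434 = 3.904302, which rounds to 3.9043.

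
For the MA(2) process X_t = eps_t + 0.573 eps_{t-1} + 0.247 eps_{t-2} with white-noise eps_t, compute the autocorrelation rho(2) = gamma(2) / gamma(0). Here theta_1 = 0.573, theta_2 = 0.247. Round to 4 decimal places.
\rho(2) = 0.1778

For an MA(q) process with theta_0 = 1, the autocovariance is
  gamma(k) = sigma^2 * sum_{i=0..q-k} theta_i * theta_{i+k},
and rho(k) = gamma(k) / gamma(0). Sigma^2 cancels.
  numerator   = (1)*(0.247) = 0.247.
  denominator = (1)^2 + (0.573)^2 + (0.247)^2 = 1.389338.
  rho(2) = 0.247 / 1.389338 = 0.1778.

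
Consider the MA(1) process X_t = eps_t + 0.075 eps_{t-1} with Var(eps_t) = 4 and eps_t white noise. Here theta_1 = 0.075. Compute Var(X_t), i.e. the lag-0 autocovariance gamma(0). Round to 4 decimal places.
\gamma(0) = 4.0225

For an MA(q) process X_t = eps_t + sum_i theta_i eps_{t-i} with
Var(eps_t) = sigma^2, the variance is
  gamma(0) = sigma^2 * (1 + sum_i theta_i^2).
  sum_i theta_i^2 = (0.075)^2 = 0.005625.
  gamma(0) = 4 * (1 + 0.005625) = 4 * 1.005625 = 4.0225.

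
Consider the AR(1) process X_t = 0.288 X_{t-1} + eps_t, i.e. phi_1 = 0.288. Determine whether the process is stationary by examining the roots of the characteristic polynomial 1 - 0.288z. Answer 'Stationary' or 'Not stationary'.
\text{Stationary}

The AR(p) characteristic polynomial is P(z) = 1 - 0.288z.
Stationarity requires all roots to lie outside the unit circle, i.e. |z| > 1 for every root.
This is linear in z: 1 + (-0.288) z = 0  =>  z = -1/(-0.288) = 3.472222,  |z| = 3.472222.
Moduli of all roots: 3.4722.
All moduli strictly greater than 1? Yes.
Verdict: Stationary.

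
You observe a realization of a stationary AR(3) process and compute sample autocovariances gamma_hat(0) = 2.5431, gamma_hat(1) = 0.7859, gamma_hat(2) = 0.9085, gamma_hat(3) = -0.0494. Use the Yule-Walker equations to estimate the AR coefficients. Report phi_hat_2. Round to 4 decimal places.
\hat\phi_{2} = 0.3390

The Yule-Walker equations for an AR(p) process read, in matrix form,
  Gamma_p phi = r_p,   with   (Gamma_p)_{ij} = gamma(|i - j|),
                       (r_p)_i = gamma(i),   i,j = 1..p.
Substitute the sample gammas (Toeplitz matrix and right-hand side of size 3):
  Gamma_p = [[2.5431, 0.7859, 0.9085], [0.7859, 2.5431, 0.7859], [0.9085, 0.7859, 2.5431]]
  r_p     = [0.7859, 0.9085, -0.0494]
Written out (R1..R3):
  (R1) 2.5431 phi_1 + 0.7859 phi_2 + 0.9085 phi_3 = 0.7859
  (R2) 0.7859 phi_1 + 2.5431 phi_2 + 0.7859 phi_3 = 0.9085
  (R3) 0.9085 phi_1 + 0.7859 phi_2 + 2.5431 phi_3 = -0.0494
Gaussian elimination:
  R2 <- R2 - (0.7859/2.5431) R1 = R2 - (0.309032) R1:  2.300232 phi_2 + 0.505144 phi_3 = 0.665632
  R3 <- R3 - (0.9085/2.5431) R1 = R3 - (0.357241) R1:  0.505144 phi_2 + 2.218546 phi_3 = -0.330156
  R3 <- R3 - (0.505144/2.300232) R2 = R3 - (0.219606) R2:  2.107614 phi_3 = -0.476332
Back-substitution:
  phi_hat_3 = -0.476332 / 2.107614 = -0.226006
  phi_hat_2 = (0.665632 - (0.505144)(-0.226006)) / 2.300232 = 0.339008
  phi_hat_1 = (0.7859 - (0.7859)(0.339008) - (0.9085)(-0.226006)) / 2.5431 = 0.285006
So phi_hat = [0.2850, 0.3390, -0.2260].
Therefore phi_hat_2 = 0.3390.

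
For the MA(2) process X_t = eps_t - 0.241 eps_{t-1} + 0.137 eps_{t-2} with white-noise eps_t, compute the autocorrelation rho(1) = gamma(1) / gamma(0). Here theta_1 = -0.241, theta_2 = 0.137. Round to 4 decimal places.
\rho(1) = -0.2545

For an MA(q) process with theta_0 = 1, the autocovariance is
  gamma(k) = sigma^2 * sum_{i=0..q-k} theta_i * theta_{i+k},
and rho(k) = gamma(k) / gamma(0). Sigma^2 cancels.
  numerator   = (1)*(-0.241) + (-0.241)*(0.137) = -0.274017.
  denominator = (1)^2 + (-0.241)^2 + (0.137)^2 = 1.07685.
  rho(1) = -0.274017 / 1.07685 = -0.2545.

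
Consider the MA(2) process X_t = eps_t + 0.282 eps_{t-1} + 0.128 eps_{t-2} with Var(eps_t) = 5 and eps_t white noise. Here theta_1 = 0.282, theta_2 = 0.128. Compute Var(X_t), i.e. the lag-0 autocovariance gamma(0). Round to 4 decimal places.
\gamma(0) = 5.4795

For an MA(q) process X_t = eps_t + sum_i theta_i eps_{t-i} with
Var(eps_t) = sigma^2, the variance is
  gamma(0) = sigma^2 * (1 + sum_i theta_i^2).
  sum_i theta_i^2 = (0.282)^2 + (0.128)^2 = 0.079524 + 0.016384 = 0.095908.
  gamma(0) = 5 * (1 + 0.095908) = 5 * 1.095908 = 5.47954, which rounds to 5.4795.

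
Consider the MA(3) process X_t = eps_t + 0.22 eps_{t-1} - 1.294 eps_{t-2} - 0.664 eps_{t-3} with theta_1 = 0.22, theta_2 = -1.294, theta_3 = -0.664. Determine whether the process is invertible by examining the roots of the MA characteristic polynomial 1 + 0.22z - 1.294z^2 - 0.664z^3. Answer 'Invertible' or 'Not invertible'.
\text{Not invertible}

The MA(q) characteristic polynomial is P(z) = 1 + 0.22z - 1.294z^2 - 0.664z^3.
Invertibility requires all roots to lie outside the unit circle, i.e. |z| > 1 for every root.
Degree 3: look for a simple real root z0 first, then factor out (1 - z/z0) and solve the remaining quadratic.
Testing z0 = -1.25: P(-1.25) = 1 + (0.22)(-1.25) + (-1.294)(-1.25)^2 + (-0.664)(-1.25)^3
  = 1 + (-0.275) + (-2.021875) + (1.296875) = 0.  So z_0 = -1.25 is a root, |z_0| = 1.25.
Divide out the factor (1 + 0.8 z) = (1 - z/z0) (since 1/z0 = -0.8):
  P(z) = (1 + 0.8 z)(1 + (-0.58) z + (-0.83) z^2)
  [check: z-coef -0.58 - (-0.8) = 0.22; z^2-coef -0.83 - (-0.8)(-0.58) = -1.294; z^3-coef -(-0.8)(-0.83) = -0.664.]
Remaining roots from the quadratic factor 1 + (-0.58) z + (-0.83) z^2:
  Set 1 + (-0.58) z + (-0.83) z^2 = 0, i.e. a z^2 + b z + c = 0 with a = -0.83, b = -0.58, c = 1.
  Discriminant D = b^2 - 4ac = (-0.58)^2 - 4*(-0.83)*1 = 0.3364 - (-3.32) = 3.6564.
  D >= 0, so the roots are real: z = (-b +/- sqrt(D)) / (2a) = (0.58 +/- 1.912172) / (-1.66).
    z_1 = (0.58 + 1.912172) / (-1.66) = -1.5013,   |z_1| = 1.5013.
    z_2 = (0.58 - 1.912172) / (-1.66) = 0.8025,   |z_2| = 0.8025.
Moduli of all roots: 1.2500, 1.5013, 0.8025.
All moduli strictly greater than 1? No.
Verdict: Not invertible.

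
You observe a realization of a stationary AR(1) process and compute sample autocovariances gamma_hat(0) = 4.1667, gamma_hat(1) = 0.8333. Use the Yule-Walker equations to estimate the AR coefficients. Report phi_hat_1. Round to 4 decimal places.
\hat\phi_{1} = 0.2000

The Yule-Walker equations for an AR(p) process read, in matrix form,
  Gamma_p phi = r_p,   with   (Gamma_p)_{ij} = gamma(|i - j|),
                       (r_p)_i = gamma(i),   i,j = 1..p.
Substitute the sample gammas (Toeplitz matrix and right-hand side of size 1):
  Gamma_p = [[4.1667]]
  r_p     = [0.8333]
With p = 1 this is the single equation gamma(0) phi_1 = gamma(1):
  phi_hat_1 = gamma(1) / gamma(0) = 0.8333 / 4.1667 = 0.2000.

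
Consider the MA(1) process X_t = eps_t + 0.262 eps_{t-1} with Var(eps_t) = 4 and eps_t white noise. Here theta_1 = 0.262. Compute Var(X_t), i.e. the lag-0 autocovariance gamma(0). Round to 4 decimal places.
\gamma(0) = 4.2746

For an MA(q) process X_t = eps_t + sum_i theta_i eps_{t-i} with
Var(eps_t) = sigma^2, the variance is
  gamma(0) = sigma^2 * (1 + sum_i theta_i^2).
  sum_i theta_i^2 = (0.262)^2 = 0.068644.
  gamma(0) = 4 * (1 + 0.068644) = 4 * 1.068644 = 4.274576, which rounds to 4.2746.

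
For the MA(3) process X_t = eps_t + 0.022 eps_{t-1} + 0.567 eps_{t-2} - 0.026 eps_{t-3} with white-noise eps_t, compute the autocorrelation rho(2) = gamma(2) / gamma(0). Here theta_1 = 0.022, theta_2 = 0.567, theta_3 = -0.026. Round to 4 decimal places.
\rho(2) = 0.4283

For an MA(q) process with theta_0 = 1, the autocovariance is
  gamma(k) = sigma^2 * sum_{i=0..q-k} theta_i * theta_{i+k},
and rho(k) = gamma(k) / gamma(0). Sigma^2 cancels.
  numerator   = (1)*(0.567) + (0.022)*(-0.026) = 0.566428.
  denominator = (1)^2 + (0.022)^2 + (0.567)^2 + (-0.026)^2 = 1.322649.
  rho(2) = 0.566428 / 1.322649 = 0.4283.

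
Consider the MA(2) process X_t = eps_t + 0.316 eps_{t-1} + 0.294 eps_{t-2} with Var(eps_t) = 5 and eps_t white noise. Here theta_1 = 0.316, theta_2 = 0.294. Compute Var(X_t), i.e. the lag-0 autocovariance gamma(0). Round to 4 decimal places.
\gamma(0) = 5.9315

For an MA(q) process X_t = eps_t + sum_i theta_i eps_{t-i} with
Var(eps_t) = sigma^2, the variance is
  gamma(0) = sigma^2 * (1 + sum_i theta_i^2).
  sum_i theta_i^2 = (0.316)^2 + (0.294)^2 = 0.099856 + 0.086436 = 0.186292.
  gamma(0) = 5 * (1 + 0.186292) = 5 * 1.186292 = 5.93146, which rounds to 5.9315.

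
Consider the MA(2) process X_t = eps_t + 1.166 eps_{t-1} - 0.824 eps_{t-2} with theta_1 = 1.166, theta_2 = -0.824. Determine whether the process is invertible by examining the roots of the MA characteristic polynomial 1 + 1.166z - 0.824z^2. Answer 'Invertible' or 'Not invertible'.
\text{Not invertible}

The MA(q) characteristic polynomial is P(z) = 1 + 1.166z - 0.824z^2.
Invertibility requires all roots to lie outside the unit circle, i.e. |z| > 1 for every root.
Set 1 + (1.166) z + (-0.824) z^2 = 0, i.e. a z^2 + b z + c = 0 with a = -0.824, b = 1.166, c = 1.
Discriminant D = b^2 - 4ac = (1.166)^2 - 4*(-0.824)*1 = 1.359556 - (-3.296) = 4.655556.
D >= 0, so the roots are real: z = (-b +/- sqrt(D)) / (2a) = (-1.166 +/- 2.157674) / (-1.648).
  z_1 = (-1.166 + 2.157674) / (-1.648) = -0.6017,   |z_1| = 0.6017.
  z_2 = (-1.166 - 2.157674) / (-1.648) = 2.0168,   |z_2| = 2.0168.
Moduli of all roots: 0.6017, 2.0168.
All moduli strictly greater than 1? No.
Verdict: Not invertible.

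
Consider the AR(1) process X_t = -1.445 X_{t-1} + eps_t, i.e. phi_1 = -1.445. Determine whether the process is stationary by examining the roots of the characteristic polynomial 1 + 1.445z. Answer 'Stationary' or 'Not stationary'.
\text{Not stationary}

The AR(p) characteristic polynomial is P(z) = 1 + 1.445z.
Stationarity requires all roots to lie outside the unit circle, i.e. |z| > 1 for every root.
This is linear in z: 1 + (1.445) z = 0  =>  z = -1/(1.445) = -0.692042,  |z| = 0.692042.
Moduli of all roots: 0.6920.
All moduli strictly greater than 1? No.
Verdict: Not stationary.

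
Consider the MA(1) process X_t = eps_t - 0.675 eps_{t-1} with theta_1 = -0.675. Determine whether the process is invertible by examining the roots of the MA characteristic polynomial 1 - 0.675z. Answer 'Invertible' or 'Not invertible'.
\text{Invertible}

The MA(q) characteristic polynomial is P(z) = 1 - 0.675z.
Invertibility requires all roots to lie outside the unit circle, i.e. |z| > 1 for every root.
This is linear in z: 1 + (-0.675) z = 0  =>  z = -1/(-0.675) = 1.481481,  |z| = 1.481481.
Moduli of all roots: 1.4815.
All moduli strictly greater than 1? Yes.
Verdict: Invertible.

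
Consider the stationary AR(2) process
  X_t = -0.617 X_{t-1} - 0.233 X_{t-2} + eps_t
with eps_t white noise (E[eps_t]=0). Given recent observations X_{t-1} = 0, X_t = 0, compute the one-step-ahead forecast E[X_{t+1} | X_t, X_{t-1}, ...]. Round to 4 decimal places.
E[X_{t+1} \mid \mathcal F_t] = 0.0000

For an AR(p) model X_t = c + sum_i phi_i X_{t-i} + eps_t, the
one-step-ahead conditional mean is
  E[X_{t+1} | X_t, ...] = c + sum_i phi_i X_{t+1-i}.
Substitute known values:
  E[X_{t+1} | ...] = (-0.617) * (0) + (-0.233) * (0)
                   = 0.0000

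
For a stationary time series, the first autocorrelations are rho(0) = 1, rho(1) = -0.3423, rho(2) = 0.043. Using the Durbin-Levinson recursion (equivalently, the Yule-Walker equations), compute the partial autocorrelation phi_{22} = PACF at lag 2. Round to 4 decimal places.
\phi_{22} = -0.0840

The PACF at lag k is phi_{kk}, the last component of the solution
to the Yule-Walker system G_k phi = r_k where
  (G_k)_{ij} = rho(|i - j|), (r_k)_i = rho(i), i,j = 1..k.
Equivalently, Durbin-Levinson gives phi_{kk} iteratively:
  phi_{11} = rho(1)
  phi_{kk} = [rho(k) - sum_{j=1..k-1} phi_{k-1,j} rho(k-j)]
            / [1 - sum_{j=1..k-1} phi_{k-1,j} rho(j)],
  phi_{k,j} = phi_{k-1,j} - phi_{kk} phi_{k-1,k-j},  j = 1..k-1.
Step k = 1:
  phi_11 = rho(1) = -0.3423.
Step k = 2:
  phi_22 = [rho(2) - phi_11 rho(1)] / [1 - phi_11 rho(1)] = [0.043 - (-0.3423)(-0.3423)] / [1 - (-0.3423)(-0.3423)]
         = -0.07416929 / 0.88283071 = -0.084.
Therefore phi_{22} = -0.0840.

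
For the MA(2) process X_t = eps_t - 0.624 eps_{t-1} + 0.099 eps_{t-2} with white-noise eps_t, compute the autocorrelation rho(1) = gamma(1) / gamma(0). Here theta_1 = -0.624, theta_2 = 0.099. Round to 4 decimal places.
\rho(1) = -0.4901

For an MA(q) process with theta_0 = 1, the autocovariance is
  gamma(k) = sigma^2 * sum_{i=0..q-k} theta_i * theta_{i+k},
and rho(k) = gamma(k) / gamma(0). Sigma^2 cancels.
  numerator   = (1)*(-0.624) + (-0.624)*(0.099) = -0.685776.
  denominator = (1)^2 + (-0.624)^2 + (0.099)^2 = 1.399177.
  rho(1) = -0.685776 / 1.399177 = -0.4901.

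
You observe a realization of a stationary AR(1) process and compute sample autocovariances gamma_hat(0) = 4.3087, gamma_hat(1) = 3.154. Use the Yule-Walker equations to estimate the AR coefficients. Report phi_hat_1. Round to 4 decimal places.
\hat\phi_{1} = 0.7320

The Yule-Walker equations for an AR(p) process read, in matrix form,
  Gamma_p phi = r_p,   with   (Gamma_p)_{ij} = gamma(|i - j|),
                       (r_p)_i = gamma(i),   i,j = 1..p.
Substitute the sample gammas (Toeplitz matrix and right-hand side of size 1):
  Gamma_p = [[4.3087]]
  r_p     = [3.154]
With p = 1 this is the single equation gamma(0) phi_1 = gamma(1):
  phi_hat_1 = gamma(1) / gamma(0) = 3.154 / 4.3087 = 0.7320.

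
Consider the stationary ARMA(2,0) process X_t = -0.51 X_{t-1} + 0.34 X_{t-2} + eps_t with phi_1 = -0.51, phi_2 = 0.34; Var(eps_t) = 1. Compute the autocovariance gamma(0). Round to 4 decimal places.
\gamma(0) = 2.8065

Multiply the model equation by X_{t-k} and take expectations. With theta_0 = psi_0 = 1 and psi_j the MA(infinity) weights, this gives
  gamma(k) - sum_i phi_i gamma(k-i) = c_k,
  c_k = sigma^2 * sum_{j=k..q} theta_j psi_{j-k}   (c_k = 0 for k > q),
using gamma(-m) = gamma(m).
Pure AR (q = 0): c_0 = sigma^2 = 1, c_k = 0 for k >= 1.
Equations for k = 0, 1, 2 (AR order 2, c_2 = 0):
  (E0) gamma(0) = phi_1 gamma(1) + phi_2 gamma(2) + c_0
  (E1) gamma(1) = phi_1 gamma(0) + phi_2 gamma(1) + c_1
  (E2) gamma(2) = phi_1 gamma(1) + phi_2 gamma(0)
From (E1): gamma(1) = A gamma(0) + B with
  A = phi_1 / (1 - phi_2) = -0.51 / 0.66 = -0.772727,   B = c_1 / (1 - phi_2) = 0 / 0.66 = 0.
Insert (E2) into (E0): gamma(0) (1 - phi_2^2) = phi_1 (1 + phi_2) gamma(1) + c_0.
  phi_1 (1 + phi_2) = (-0.51)(1.34) = -0.6834,   1 - phi_2^2 = 0.8844.
Replace gamma(1) by A gamma(0) + B and collect gamma(0):
  gamma(0) [0.8844 - (-0.6834)(-0.772727)] = c_0 = 1
  gamma(0) * 0.356318 = 1
  gamma(0) = 1 / 0.356318 = 2.80648.
Therefore gamma(0) = 2.8065 (to 4 decimal places).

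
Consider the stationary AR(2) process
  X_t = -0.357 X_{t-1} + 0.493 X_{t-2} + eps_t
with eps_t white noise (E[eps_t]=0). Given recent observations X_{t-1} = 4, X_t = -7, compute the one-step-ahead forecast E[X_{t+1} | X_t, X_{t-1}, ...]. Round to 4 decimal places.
E[X_{t+1} \mid \mathcal F_t] = 4.4710

For an AR(p) model X_t = c + sum_i phi_i X_{t-i} + eps_t, the
one-step-ahead conditional mean is
  E[X_{t+1} | X_t, ...] = c + sum_i phi_i X_{t+1-i}.
Substitute known values:
  E[X_{t+1} | ...] = (-0.357) * (-7) + (0.493) * (4)
                   = 4.4710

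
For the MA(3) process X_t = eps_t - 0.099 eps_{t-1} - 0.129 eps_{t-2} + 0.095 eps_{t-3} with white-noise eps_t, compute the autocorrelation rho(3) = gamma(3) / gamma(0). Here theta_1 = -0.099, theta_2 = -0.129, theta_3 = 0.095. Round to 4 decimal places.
\rho(3) = 0.0917

For an MA(q) process with theta_0 = 1, the autocovariance is
  gamma(k) = sigma^2 * sum_{i=0..q-k} theta_i * theta_{i+k},
and rho(k) = gamma(k) / gamma(0). Sigma^2 cancels.
  numerator   = (1)*(0.095) = 0.095.
  denominator = (1)^2 + (-0.099)^2 + (-0.129)^2 + (0.095)^2 = 1.035467.
  rho(3) = 0.095 / 1.035467 = 0.0917.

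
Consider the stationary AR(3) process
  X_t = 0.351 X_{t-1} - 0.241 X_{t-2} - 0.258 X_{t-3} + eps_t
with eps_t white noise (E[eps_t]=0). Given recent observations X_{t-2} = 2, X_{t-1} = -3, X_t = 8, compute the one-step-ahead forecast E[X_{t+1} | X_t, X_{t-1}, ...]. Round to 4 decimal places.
E[X_{t+1} \mid \mathcal F_t] = 3.0150

For an AR(p) model X_t = c + sum_i phi_i X_{t-i} + eps_t, the
one-step-ahead conditional mean is
  E[X_{t+1} | X_t, ...] = c + sum_i phi_i X_{t+1-i}.
Substitute known values:
  E[X_{t+1} | ...] = (0.351) * (8) + (-0.241) * (-3) + (-0.258) * (2)
                   = 3.0150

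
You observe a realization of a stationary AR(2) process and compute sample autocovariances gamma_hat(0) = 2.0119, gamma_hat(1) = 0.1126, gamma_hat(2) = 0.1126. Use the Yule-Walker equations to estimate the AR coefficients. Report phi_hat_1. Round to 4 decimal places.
\hat\phi_{1} = 0.0530

The Yule-Walker equations for an AR(p) process read, in matrix form,
  Gamma_p phi = r_p,   with   (Gamma_p)_{ij} = gamma(|i - j|),
                       (r_p)_i = gamma(i),   i,j = 1..p.
Substitute the sample gammas (Toeplitz matrix and right-hand side of size 2):
  Gamma_p = [[2.0119, 0.1126], [0.1126, 2.0119]]
  r_p     = [0.1126, 0.1126]
Written out:
  2.0119 phi_1 + 0.1126 phi_2 = 0.1126
  0.1126 phi_1 + 2.0119 phi_2 = 0.1126
Solve by Cramer's rule:
  det = gamma(0)^2 - gamma(1)^2 = (2.0119)^2 - (0.1126)^2 = 4.04774161 - 0.01267876 = 4.03506285
  phi_hat_1 = [gamma(1) gamma(0) - gamma(1) gamma(2)] / det = [(0.1126)(2.0119) - (0.1126)(0.1126)] / 4.03506285 = 0.21386118 / 4.03506285 = 0.053
  phi_hat_2 = [gamma(0) gamma(2) - gamma(1)^2] / det = [(2.0119)(0.1126) - (0.1126)^2] / 4.03506285 = 0.21386118 / 4.03506285 = 0.053
So phi_hat = [0.0530, 0.0530].
Therefore phi_hat_1 = 0.0530.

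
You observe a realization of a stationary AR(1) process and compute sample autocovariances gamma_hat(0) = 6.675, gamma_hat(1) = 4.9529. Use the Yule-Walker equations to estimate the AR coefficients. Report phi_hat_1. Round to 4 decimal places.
\hat\phi_{1} = 0.7420

The Yule-Walker equations for an AR(p) process read, in matrix form,
  Gamma_p phi = r_p,   with   (Gamma_p)_{ij} = gamma(|i - j|),
                       (r_p)_i = gamma(i),   i,j = 1..p.
Substitute the sample gammas (Toeplitz matrix and right-hand side of size 1):
  Gamma_p = [[6.675]]
  r_p     = [4.9529]
With p = 1 this is the single equation gamma(0) phi_1 = gamma(1):
  phi_hat_1 = gamma(1) / gamma(0) = 4.9529 / 6.675 = 0.7420.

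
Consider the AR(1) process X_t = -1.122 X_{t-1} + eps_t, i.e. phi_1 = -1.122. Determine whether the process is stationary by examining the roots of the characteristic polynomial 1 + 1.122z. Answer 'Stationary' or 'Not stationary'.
\text{Not stationary}

The AR(p) characteristic polynomial is P(z) = 1 + 1.122z.
Stationarity requires all roots to lie outside the unit circle, i.e. |z| > 1 for every root.
This is linear in z: 1 + (1.122) z = 0  =>  z = -1/(1.122) = -0.891266,  |z| = 0.891266.
Moduli of all roots: 0.8913.
All moduli strictly greater than 1? No.
Verdict: Not stationary.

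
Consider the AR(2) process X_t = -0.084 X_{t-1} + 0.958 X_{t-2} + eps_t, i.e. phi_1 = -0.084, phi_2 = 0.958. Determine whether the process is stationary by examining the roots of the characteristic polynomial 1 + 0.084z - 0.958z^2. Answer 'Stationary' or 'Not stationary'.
\text{Not stationary}

The AR(p) characteristic polynomial is P(z) = 1 + 0.084z - 0.958z^2.
Stationarity requires all roots to lie outside the unit circle, i.e. |z| > 1 for every root.
Set 1 + (0.084) z + (-0.958) z^2 = 0, i.e. a z^2 + b z + c = 0 with a = -0.958, b = 0.084, c = 1.
Discriminant D = b^2 - 4ac = (0.084)^2 - 4*(-0.958)*1 = 0.007056 - (-3.832) = 3.839056.
D >= 0, so the roots are real: z = (-b +/- sqrt(D)) / (2a) = (-0.084 +/- 1.959351) / (-1.916).
  z_1 = (-0.084 + 1.959351) / (-1.916) = -0.9788,   |z_1| = 0.9788.
  z_2 = (-0.084 - 1.959351) / (-1.916) = 1.0665,   |z_2| = 1.0665.
Moduli of all roots: 0.9788, 1.0665.
All moduli strictly greater than 1? No.
Verdict: Not stationary.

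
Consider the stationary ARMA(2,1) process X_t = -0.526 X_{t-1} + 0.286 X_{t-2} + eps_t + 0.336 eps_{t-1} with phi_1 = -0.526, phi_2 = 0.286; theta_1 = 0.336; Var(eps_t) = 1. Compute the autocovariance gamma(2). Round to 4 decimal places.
\gamma(2) = 0.7435

Multiply the model equation by X_{t-k} and take expectations. With theta_0 = psi_0 = 1 and psi_j the MA(infinity) weights, this gives
  gamma(k) - sum_i phi_i gamma(k-i) = c_k,
  c_k = sigma^2 * sum_{j=k..q} theta_j psi_{j-k}   (c_k = 0 for k > q),
using gamma(-m) = gamma(m).
psi-weights needed (psi_j = theta_j + sum_i phi_i psi_{j-i}):
  psi_1 = theta_1 + phi_1 = 0.336 + (-0.526) = -0.19
Right-hand sides:
  c_0 = sigma^2 (1 + theta_1 psi_1) = 1 * (1 + (0.336)(-0.19)) = 1 * 0.93616 = 0.93616
  c_1 = sigma^2 theta_1 = 1 * (0.336) = 0.336
  c_2 = 0
Equations for k = 0, 1, 2 (AR order 2, c_2 = 0):
  (E0) gamma(0) = phi_1 gamma(1) + phi_2 gamma(2) + c_0
  (E1) gamma(1) = phi_1 gamma(0) + phi_2 gamma(1) + c_1
  (E2) gamma(2) = phi_1 gamma(1) + phi_2 gamma(0)
From (E1): gamma(1) = A gamma(0) + B with
  A = phi_1 / (1 - phi_2) = -0.526 / 0.714 = -0.736695,   B = c_1 / (1 - phi_2) = 0.336 / 0.714 = 0.470588.
Insert (E2) into (E0): gamma(0) (1 - phi_2^2) = phi_1 (1 + phi_2) gamma(1) + c_0.
  phi_1 (1 + phi_2) = (-0.526)(1.286) = -0.676436,   1 - phi_2^2 = 0.918204.
Replace gamma(1) by A gamma(0) + B and collect gamma(0):
  gamma(0) [0.918204 - (-0.676436)(-0.736695)] = (-0.676436)(0.470588) + 0.93616
  gamma(0) * 0.419877 = 0.617837
  gamma(0) = 0.617837 / 0.419877 = 1.471471.
  gamma(1) = A gamma(0) + B = (-0.736695)(1.471471) + (0.470588) = -0.613437.
  gamma(2) = phi_1 gamma(1) + phi_2 gamma(0) = (-0.526)(-0.613437) + (0.286)(1.471471) = 0.743508.
Therefore gamma(2) = 0.7435 (to 4 decimal places).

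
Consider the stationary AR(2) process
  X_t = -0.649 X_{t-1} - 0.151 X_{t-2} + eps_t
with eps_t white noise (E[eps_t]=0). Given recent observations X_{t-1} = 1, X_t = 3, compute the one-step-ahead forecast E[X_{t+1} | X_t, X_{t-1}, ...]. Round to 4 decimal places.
E[X_{t+1} \mid \mathcal F_t] = -2.0980

For an AR(p) model X_t = c + sum_i phi_i X_{t-i} + eps_t, the
one-step-ahead conditional mean is
  E[X_{t+1} | X_t, ...] = c + sum_i phi_i X_{t+1-i}.
Substitute known values:
  E[X_{t+1} | ...] = (-0.649) * (3) + (-0.151) * (1)
                   = -2.0980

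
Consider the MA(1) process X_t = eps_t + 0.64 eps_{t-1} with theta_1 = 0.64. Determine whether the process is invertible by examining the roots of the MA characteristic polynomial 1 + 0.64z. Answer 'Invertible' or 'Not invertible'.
\text{Invertible}

The MA(q) characteristic polynomial is P(z) = 1 + 0.64z.
Invertibility requires all roots to lie outside the unit circle, i.e. |z| > 1 for every root.
This is linear in z: 1 + (0.64) z = 0  =>  z = -1/(0.64) = -1.5625,  |z| = 1.5625.
Moduli of all roots: 1.5625.
All moduli strictly greater than 1? Yes.
Verdict: Invertible.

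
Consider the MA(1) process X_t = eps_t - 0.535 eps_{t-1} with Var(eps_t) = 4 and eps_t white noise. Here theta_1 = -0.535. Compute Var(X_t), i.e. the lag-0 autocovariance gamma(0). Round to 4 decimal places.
\gamma(0) = 5.1449

For an MA(q) process X_t = eps_t + sum_i theta_i eps_{t-i} with
Var(eps_t) = sigma^2, the variance is
  gamma(0) = sigma^2 * (1 + sum_i theta_i^2).
  sum_i theta_i^2 = (-0.535)^2 = 0.286225.
  gamma(0) = 4 * (1 + 0.286225) = 4 * 1.286225 = 5.1449.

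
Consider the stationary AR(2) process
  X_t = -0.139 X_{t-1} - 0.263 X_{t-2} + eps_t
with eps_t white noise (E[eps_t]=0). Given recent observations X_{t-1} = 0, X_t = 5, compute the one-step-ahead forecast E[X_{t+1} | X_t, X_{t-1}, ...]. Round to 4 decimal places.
E[X_{t+1} \mid \mathcal F_t] = -0.6950

For an AR(p) model X_t = c + sum_i phi_i X_{t-i} + eps_t, the
one-step-ahead conditional mean is
  E[X_{t+1} | X_t, ...] = c + sum_i phi_i X_{t+1-i}.
Substitute known values:
  E[X_{t+1} | ...] = (-0.139) * (5) + (-0.263) * (0)
                   = -0.6950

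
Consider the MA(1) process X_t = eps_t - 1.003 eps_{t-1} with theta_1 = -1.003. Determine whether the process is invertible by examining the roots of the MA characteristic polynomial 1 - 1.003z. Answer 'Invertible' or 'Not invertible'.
\text{Not invertible}

The MA(q) characteristic polynomial is P(z) = 1 - 1.003z.
Invertibility requires all roots to lie outside the unit circle, i.e. |z| > 1 for every root.
This is linear in z: 1 + (-1.003) z = 0  =>  z = -1/(-1.003) = 0.997009,  |z| = 0.997009.
Moduli of all roots: 0.9970.
All moduli strictly greater than 1? No.
Verdict: Not invertible.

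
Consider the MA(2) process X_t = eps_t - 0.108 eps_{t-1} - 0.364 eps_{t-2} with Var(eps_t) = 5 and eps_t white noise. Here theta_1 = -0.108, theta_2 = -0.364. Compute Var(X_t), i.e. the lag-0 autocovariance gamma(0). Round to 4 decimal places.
\gamma(0) = 5.7208

For an MA(q) process X_t = eps_t + sum_i theta_i eps_{t-i} with
Var(eps_t) = sigma^2, the variance is
  gamma(0) = sigma^2 * (1 + sum_i theta_i^2).
  sum_i theta_i^2 = (-0.108)^2 + (-0.364)^2 = 0.011664 + 0.132496 = 0.14416.
  gamma(0) = 5 * (1 + 0.14416) = 5 * 1.14416 = 5.7208.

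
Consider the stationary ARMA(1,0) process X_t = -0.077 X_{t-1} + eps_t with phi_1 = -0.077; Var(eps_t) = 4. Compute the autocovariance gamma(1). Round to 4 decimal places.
\gamma(1) = -0.3098

Multiply the model equation by X_{t-k} and take expectations. With theta_0 = psi_0 = 1 and psi_j the MA(infinity) weights, this gives
  gamma(k) - sum_i phi_i gamma(k-i) = c_k,
  c_k = sigma^2 * sum_{j=k..q} theta_j psi_{j-k}   (c_k = 0 for k > q),
using gamma(-m) = gamma(m).
Pure AR (q = 0): c_0 = sigma^2 = 4, c_k = 0 for k >= 1.
Equations for k = 0 and k = 1 (AR order 1):
  gamma(0) = phi_1 gamma(1) + c_0
  gamma(1) = phi_1 gamma(0) + c_1
Substituting the second into the first: gamma(0) (1 - phi_1^2) = c_0 + phi_1 c_1, so
  gamma(0) = c_0 / (1 - phi_1^2) = 4 / (1 - (-0.077)^2) = 4 / 0.994071 = 4.023857.
  gamma(1) = phi_1 gamma(0) = (-0.077)(4.023857) = -0.309837.
Therefore gamma(1) = -0.3098 (to 4 decimal places).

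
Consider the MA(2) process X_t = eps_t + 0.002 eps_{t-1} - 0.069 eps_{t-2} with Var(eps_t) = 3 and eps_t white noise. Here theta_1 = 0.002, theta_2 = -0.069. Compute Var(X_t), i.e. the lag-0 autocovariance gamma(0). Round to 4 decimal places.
\gamma(0) = 3.0143

For an MA(q) process X_t = eps_t + sum_i theta_i eps_{t-i} with
Var(eps_t) = sigma^2, the variance is
  gamma(0) = sigma^2 * (1 + sum_i theta_i^2).
  sum_i theta_i^2 = (0.002)^2 + (-0.069)^2 = 0.000004 + 0.004761 = 0.004765.
  gamma(0) = 3 * (1 + 0.004765) = 3 * 1.004765 = 3.014295, which rounds to 3.0143.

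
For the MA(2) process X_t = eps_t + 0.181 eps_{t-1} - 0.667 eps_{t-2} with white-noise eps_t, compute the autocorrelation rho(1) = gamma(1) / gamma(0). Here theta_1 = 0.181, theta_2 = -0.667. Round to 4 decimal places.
\rho(1) = 0.0408

For an MA(q) process with theta_0 = 1, the autocovariance is
  gamma(k) = sigma^2 * sum_{i=0..q-k} theta_i * theta_{i+k},
and rho(k) = gamma(k) / gamma(0). Sigma^2 cancels.
  numerator   = (1)*(0.181) + (0.181)*(-0.667) = 0.060273.
  denominator = (1)^2 + (0.181)^2 + (-0.667)^2 = 1.47765.
  rho(1) = 0.060273 / 1.47765 = 0.0408.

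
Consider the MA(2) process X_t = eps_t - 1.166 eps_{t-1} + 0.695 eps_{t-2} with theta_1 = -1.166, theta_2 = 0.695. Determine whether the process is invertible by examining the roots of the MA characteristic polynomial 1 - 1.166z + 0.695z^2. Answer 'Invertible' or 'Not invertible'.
\text{Invertible}

The MA(q) characteristic polynomial is P(z) = 1 - 1.166z + 0.695z^2.
Invertibility requires all roots to lie outside the unit circle, i.e. |z| > 1 for every root.
Set 1 + (-1.166) z + (0.695) z^2 = 0, i.e. a z^2 + b z + c = 0 with a = 0.695, b = -1.166, c = 1.
Discriminant D = b^2 - 4ac = (-1.166)^2 - 4*(0.695)*1 = 1.359556 - (2.78) = -1.420444.
D < 0, so the roots are the complex-conjugate pair z = (-b +/- i sqrt(-D)) / (2a) = 0.8388 +/- 0.8574i.
For a conjugate pair |z|^2 = z * conj(z) = (product of roots) = c/a = 1/(0.695) = 1.438849, so |z| = sqrt(1.438849) = 1.1995 for both roots.
Moduli of all roots: 1.1995, 1.1995.
All moduli strictly greater than 1? Yes.
Verdict: Invertible.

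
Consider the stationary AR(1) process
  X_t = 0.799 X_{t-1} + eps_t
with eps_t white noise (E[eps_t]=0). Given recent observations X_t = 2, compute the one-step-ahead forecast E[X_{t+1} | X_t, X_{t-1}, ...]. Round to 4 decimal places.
E[X_{t+1} \mid \mathcal F_t] = 1.5980

For an AR(p) model X_t = c + sum_i phi_i X_{t-i} + eps_t, the
one-step-ahead conditional mean is
  E[X_{t+1} | X_t, ...] = c + sum_i phi_i X_{t+1-i}.
Substitute known values:
  E[X_{t+1} | ...] = (0.799) * (2)
                   = 1.5980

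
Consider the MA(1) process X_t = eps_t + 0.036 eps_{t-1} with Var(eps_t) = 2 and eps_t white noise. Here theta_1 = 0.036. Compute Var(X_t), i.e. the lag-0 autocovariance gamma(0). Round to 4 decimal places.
\gamma(0) = 2.0026

For an MA(q) process X_t = eps_t + sum_i theta_i eps_{t-i} with
Var(eps_t) = sigma^2, the variance is
  gamma(0) = sigma^2 * (1 + sum_i theta_i^2).
  sum_i theta_i^2 = (0.036)^2 = 0.001296.
  gamma(0) = 2 * (1 + 0.001296) = 2 * 1.001296 = 2.002592, which rounds to 2.0026.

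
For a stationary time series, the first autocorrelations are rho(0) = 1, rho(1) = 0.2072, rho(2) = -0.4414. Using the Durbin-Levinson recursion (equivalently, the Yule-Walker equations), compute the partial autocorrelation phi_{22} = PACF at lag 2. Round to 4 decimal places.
\phi_{22} = -0.5061

The PACF at lag k is phi_{kk}, the last component of the solution
to the Yule-Walker system G_k phi = r_k where
  (G_k)_{ij} = rho(|i - j|), (r_k)_i = rho(i), i,j = 1..k.
Equivalently, Durbin-Levinson gives phi_{kk} iteratively:
  phi_{11} = rho(1)
  phi_{kk} = [rho(k) - sum_{j=1..k-1} phi_{k-1,j} rho(k-j)]
            / [1 - sum_{j=1..k-1} phi_{k-1,j} rho(j)],
  phi_{k,j} = phi_{k-1,j} - phi_{kk} phi_{k-1,k-j},  j = 1..k-1.
Step k = 1:
  phi_11 = rho(1) = 0.2072.
Step k = 2:
  phi_22 = [rho(2) - phi_11 rho(1)] / [1 - phi_11 rho(1)] = [-0.4414 - (0.2072)(0.2072)] / [1 - (0.2072)(0.2072)]
         = -0.48433184 / 0.95706816 = -0.5061.
Therefore phi_{22} = -0.5061.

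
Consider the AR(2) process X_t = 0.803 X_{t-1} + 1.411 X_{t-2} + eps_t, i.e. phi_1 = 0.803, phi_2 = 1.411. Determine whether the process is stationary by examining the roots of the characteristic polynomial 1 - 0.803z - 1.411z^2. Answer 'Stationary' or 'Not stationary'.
\text{Not stationary}

The AR(p) characteristic polynomial is P(z) = 1 - 0.803z - 1.411z^2.
Stationarity requires all roots to lie outside the unit circle, i.e. |z| > 1 for every root.
Set 1 + (-0.803) z + (-1.411) z^2 = 0, i.e. a z^2 + b z + c = 0 with a = -1.411, b = -0.803, c = 1.
Discriminant D = b^2 - 4ac = (-0.803)^2 - 4*(-1.411)*1 = 0.644809 - (-5.644) = 6.288809.
D >= 0, so the roots are real: z = (-b +/- sqrt(D)) / (2a) = (0.803 +/- 2.50775) / (-2.822).
  z_1 = (0.803 + 2.50775) / (-2.822) = -1.1732,   |z_1| = 1.1732.
  z_2 = (0.803 - 2.50775) / (-2.822) = 0.6041,   |z_2| = 0.6041.
Moduli of all roots: 1.1732, 0.6041.
All moduli strictly greater than 1? No.
Verdict: Not stationary.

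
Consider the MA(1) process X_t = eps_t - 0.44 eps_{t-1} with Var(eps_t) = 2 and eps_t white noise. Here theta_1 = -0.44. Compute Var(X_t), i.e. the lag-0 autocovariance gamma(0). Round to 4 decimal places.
\gamma(0) = 2.3872

For an MA(q) process X_t = eps_t + sum_i theta_i eps_{t-i} with
Var(eps_t) = sigma^2, the variance is
  gamma(0) = sigma^2 * (1 + sum_i theta_i^2).
  sum_i theta_i^2 = (-0.44)^2 = 0.1936.
  gamma(0) = 2 * (1 + 0.1936) = 2 * 1.1936 = 2.3872.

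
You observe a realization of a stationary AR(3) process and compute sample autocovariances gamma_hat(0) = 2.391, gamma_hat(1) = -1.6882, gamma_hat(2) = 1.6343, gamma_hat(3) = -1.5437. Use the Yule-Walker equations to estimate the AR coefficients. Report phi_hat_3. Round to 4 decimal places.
\hat\phi_{3} = -0.1860

The Yule-Walker equations for an AR(p) process read, in matrix form,
  Gamma_p phi = r_p,   with   (Gamma_p)_{ij} = gamma(|i - j|),
                       (r_p)_i = gamma(i),   i,j = 1..p.
Substitute the sample gammas (Toeplitz matrix and right-hand side of size 3):
  Gamma_p = [[2.391, -1.6882, 1.6343], [-1.6882, 2.391, -1.6882], [1.6343, -1.6882, 2.391]]
  r_p     = [-1.6882, 1.6343, -1.5437]
Written out (R1..R3):
  (R1) 2.391 phi_1 - 1.6882 phi_2 + 1.6343 phi_3 = -1.6882
  (R2) -1.6882 phi_1 + 2.391 phi_2 - 1.6882 phi_3 = 1.6343
  (R3) 1.6343 phi_1 - 1.6882 phi_2 + 2.391 phi_3 = -1.5437
Gaussian elimination:
  R2 <- R2 - (-1.6882/2.391) R1 = R2 - (-0.706064) R1:  1.199022 phi_2 - 0.534279 phi_3 = 0.442322
  R3 <- R3 - (1.6343/2.391) R1 = R3 - (0.683522) R1:  -0.534279 phi_2 + 1.273921 phi_3 = -0.389779
  R3 <- R3 - (-0.534279/1.199022) R2 = R3 - (-0.445596) R2:  1.035848 phi_3 = -0.192682
Back-substitution:
  phi_hat_3 = -0.192682 / 1.035848 = -0.186014
  phi_hat_2 = (0.442322 - (-0.534279)(-0.186014)) / 1.199022 = 0.286015
  phi_hat_1 = (-1.6882 - (-1.6882)(0.286015) - (1.6343)(-0.186014)) / 2.391 = -0.376975
So phi_hat = [-0.3770, 0.2860, -0.1860].
Therefore phi_hat_3 = -0.1860.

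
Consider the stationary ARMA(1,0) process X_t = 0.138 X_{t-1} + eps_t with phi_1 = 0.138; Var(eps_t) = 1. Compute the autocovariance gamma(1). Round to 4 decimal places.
\gamma(1) = 0.1407

Multiply the model equation by X_{t-k} and take expectations. With theta_0 = psi_0 = 1 and psi_j the MA(infinity) weights, this gives
  gamma(k) - sum_i phi_i gamma(k-i) = c_k,
  c_k = sigma^2 * sum_{j=k..q} theta_j psi_{j-k}   (c_k = 0 for k > q),
using gamma(-m) = gamma(m).
Pure AR (q = 0): c_0 = sigma^2 = 1, c_k = 0 for k >= 1.
Equations for k = 0 and k = 1 (AR order 1):
  gamma(0) = phi_1 gamma(1) + c_0
  gamma(1) = phi_1 gamma(0) + c_1
Substituting the second into the first: gamma(0) (1 - phi_1^2) = c_0 + phi_1 c_1, so
  gamma(0) = c_0 / (1 - phi_1^2) = 1 / (1 - (0.138)^2) = 1 / 0.980956 = 1.019414.
  gamma(1) = phi_1 gamma(0) = (0.138)(1.019414) = 0.140679.
Therefore gamma(1) = 0.1407 (to 4 decimal places).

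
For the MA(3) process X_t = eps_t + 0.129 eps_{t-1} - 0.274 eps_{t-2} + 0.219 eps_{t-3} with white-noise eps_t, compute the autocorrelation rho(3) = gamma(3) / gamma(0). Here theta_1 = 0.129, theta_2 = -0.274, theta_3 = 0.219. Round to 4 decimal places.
\rho(3) = 0.1922

For an MA(q) process with theta_0 = 1, the autocovariance is
  gamma(k) = sigma^2 * sum_{i=0..q-k} theta_i * theta_{i+k},
and rho(k) = gamma(k) / gamma(0). Sigma^2 cancels.
  numerator   = (1)*(0.219) = 0.219.
  denominator = (1)^2 + (0.129)^2 + (-0.274)^2 + (0.219)^2 = 1.139678.
  rho(3) = 0.219 / 1.139678 = 0.1922.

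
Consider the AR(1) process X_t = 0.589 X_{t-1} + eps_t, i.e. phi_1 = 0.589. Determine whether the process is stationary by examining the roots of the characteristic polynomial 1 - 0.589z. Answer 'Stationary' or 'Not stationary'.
\text{Stationary}

The AR(p) characteristic polynomial is P(z) = 1 - 0.589z.
Stationarity requires all roots to lie outside the unit circle, i.e. |z| > 1 for every root.
This is linear in z: 1 + (-0.589) z = 0  =>  z = -1/(-0.589) = 1.697793,  |z| = 1.697793.
Moduli of all roots: 1.6978.
All moduli strictly greater than 1? Yes.
Verdict: Stationary.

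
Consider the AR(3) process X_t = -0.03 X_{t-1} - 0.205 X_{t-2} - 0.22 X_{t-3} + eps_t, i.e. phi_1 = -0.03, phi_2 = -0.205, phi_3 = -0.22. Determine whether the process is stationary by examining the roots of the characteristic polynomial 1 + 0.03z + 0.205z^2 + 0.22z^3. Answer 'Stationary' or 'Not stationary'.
\text{Stationary}

The AR(p) characteristic polynomial is P(z) = 1 + 0.03z + 0.205z^2 + 0.22z^3.
Stationarity requires all roots to lie outside the unit circle, i.e. |z| > 1 for every root.
Degree 3: look for a simple real root z0 first, then factor out (1 - z/z0) and solve the remaining quadratic.
Testing z0 = -2: P(-2) = 1 + (0.03)(-2) + (0.205)(-2)^2 + (0.22)(-2)^3
  = 1 + (-0.06) + (0.82) + (-1.76) = 0.  So z_0 = -2 is a root, |z_0| = 2.
Divide out the factor (1 + 0.5 z) = (1 - z/z0) (since 1/z0 = -0.5):
  P(z) = (1 + 0.5 z)(1 + (-0.47) z + (0.44) z^2)
  [check: z-coef -0.47 - (-0.5) = 0.03; z^2-coef 0.44 - (-0.5)(-0.47) = 0.205; z^3-coef -(-0.5)(0.44) = 0.22.]
Remaining roots from the quadratic factor 1 + (-0.47) z + (0.44) z^2:
  Set 1 + (-0.47) z + (0.44) z^2 = 0, i.e. a z^2 + b z + c = 0 with a = 0.44, b = -0.47, c = 1.
  Discriminant D = b^2 - 4ac = (-0.47)^2 - 4*(0.44)*1 = 0.2209 - (1.76) = -1.5391.
  D < 0, so the roots are the complex-conjugate pair z = (-b +/- i sqrt(-D)) / (2a) = 0.5341 +/- 1.4098i.
  For a conjugate pair |z|^2 = z * conj(z) = (product of roots) = c/a = 1/(0.44) = 2.272727, so |z| = sqrt(2.272727) = 1.5076 for both roots.
Moduli of all roots: 2.0000, 1.5076, 1.5076.
All moduli strictly greater than 1? Yes.
Verdict: Stationary.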